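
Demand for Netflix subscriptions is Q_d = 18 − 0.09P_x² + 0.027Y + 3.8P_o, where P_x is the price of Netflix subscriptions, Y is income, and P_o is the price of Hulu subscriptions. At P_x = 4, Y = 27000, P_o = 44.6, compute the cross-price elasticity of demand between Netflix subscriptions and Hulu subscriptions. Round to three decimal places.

Substituting, Q_d = 18 − 0.09(4)² + 0.027(27000) + 3.8(44.6) = 18 − 1.44 + 729 + 169.48 = 915.04.
∂Q_d/∂P_o = +3.8, so E_xy = 3.8·(44.6/915.04) ≈ 0.185.
E_xy > 0: the goods are substitutes.

0.185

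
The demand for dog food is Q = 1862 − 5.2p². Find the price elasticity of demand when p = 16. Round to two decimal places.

At p = 16, Q = 530.8.
dQ/dp = −2·5.2·p = −166.4.
Point elasticity E = (dQ/dp)·(p/Q) = -166.4 × 16/530.8 ≈ -5.02.
|E| > 1, so demand is elastic at this price.

-5.02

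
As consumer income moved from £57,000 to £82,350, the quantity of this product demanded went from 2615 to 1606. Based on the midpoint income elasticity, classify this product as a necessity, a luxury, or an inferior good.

%ΔQ = (1606 − 2615)/[(2615+1606)/2] = -1009/2110.5 ≈ -0.4781.
%ΔY = (82,350 − 57,000)/[(57,000+82,350)/2] = 25350/69675 ≈ 0.3638.
E_I = %ΔQ/%ΔY ≈ -1.314.
E_I < 0: inferior good.

inferior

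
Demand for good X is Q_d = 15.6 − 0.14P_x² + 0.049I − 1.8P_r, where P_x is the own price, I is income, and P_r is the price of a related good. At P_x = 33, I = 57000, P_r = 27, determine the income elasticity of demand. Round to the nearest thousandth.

At the given point, Q_d = 15.6 − 0.14(33)² + 0.049(57000) − 1.8(27) = 15.6 − 152.46 + 2793 − 48.6 = 2607.54.
∂Q_d/∂I = +0.049, so E_I = 0.049·(57000/2607.54) ≈ 1.071.
E_I > 1: normal good (luxury).

1.071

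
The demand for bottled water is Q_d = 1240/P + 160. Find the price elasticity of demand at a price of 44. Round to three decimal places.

At P = 44, Q_d = 188.1818.
dQ_d/dP = −1240/P² = −0.6405.
Point elasticity E = (dQ_d/dP)·(P/Q_d) = -0.6405 × 44/188.1818 ≈ -0.150.
|E| < 1, so demand is inelastic at this price.

-0.150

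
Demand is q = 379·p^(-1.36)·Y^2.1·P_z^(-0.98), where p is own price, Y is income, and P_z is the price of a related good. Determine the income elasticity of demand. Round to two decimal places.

2.10

For a Cobb–Douglas (constant-elasticity) form q = A·Y^α·…, the elasticity with respect to Y equals the exponent α at every point.
Here the exponent on Y is 2.1, so the income elasticity of demand is 2.10.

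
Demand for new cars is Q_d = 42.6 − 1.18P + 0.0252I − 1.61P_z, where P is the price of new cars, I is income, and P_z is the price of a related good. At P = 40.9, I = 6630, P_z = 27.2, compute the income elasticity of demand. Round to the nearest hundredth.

Q_d = 42.6 − 1.18(40.9) + 0.0252(6630) − 1.61(27.2) = 42.6 − 48.262 + 167.076 − 43.792 = 117.622.
∂Q_d/∂I = +0.0252, so E_I = 0.0252·(6630/117.622) ≈ 1.42.
E_I > 1: normal good (luxury).

1.42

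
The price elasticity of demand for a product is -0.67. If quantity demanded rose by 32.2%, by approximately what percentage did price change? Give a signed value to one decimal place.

%ΔQ ≈ E × %ΔP ⇒ %ΔP = %ΔQ / E = (32.2%)/(-0.67) ≈ -48.1%.

-48.1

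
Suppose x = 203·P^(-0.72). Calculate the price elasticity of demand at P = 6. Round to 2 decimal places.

For a Cobb–Douglas (constant-elasticity) form x = A·P^α·…, the elasticity with respect to P equals the exponent α at every point.
Here the exponent on P is -0.72, so the price elasticity of demand is -0.72.

-0.72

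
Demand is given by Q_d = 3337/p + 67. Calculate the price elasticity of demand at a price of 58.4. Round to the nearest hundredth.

At p = 58.4, Q_d = 124.1404.
dQ_d/dp = −3337/p² = −0.9784.
Point elasticity E = (dQ_d/dp)·(p/Q_d) = -0.9784 × 58.4/124.1404 ≈ -0.46.
|E| < 1, so demand is inelastic at this price.

-0.46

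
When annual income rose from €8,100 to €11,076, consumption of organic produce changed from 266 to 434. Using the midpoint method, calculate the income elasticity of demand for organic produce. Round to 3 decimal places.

1.546

%ΔQ = (434 − 266)/[(266+434)/2] = 168/350 ≈ 0.4800.
%ΔI = (11,076 − 8,100)/[(8,100+11,076)/2] = 2976/9588 ≈ 0.3104.
E_I = %ΔQ/%ΔI ≈ 1.546.
E_I > 1: normal good (luxury).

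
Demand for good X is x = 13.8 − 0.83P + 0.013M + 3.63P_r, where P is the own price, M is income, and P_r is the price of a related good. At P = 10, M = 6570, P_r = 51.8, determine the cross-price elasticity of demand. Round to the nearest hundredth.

0.67

x = 13.8 − 0.83(10) + 0.013(6570) + 3.63(51.8) = 13.8 − 8.3 + 85.41 + 188.034 = 278.944.
∂x/∂P_r = +3.63, so E_xy = 3.63·(51.8/278.944) ≈ 0.67.
E_xy > 0: the goods are substitutes.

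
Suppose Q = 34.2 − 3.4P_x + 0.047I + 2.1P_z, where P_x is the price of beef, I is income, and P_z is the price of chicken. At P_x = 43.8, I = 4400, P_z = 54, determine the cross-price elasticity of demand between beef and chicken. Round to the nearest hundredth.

Q = 34.2 − 3.4(43.8) + 0.047(4400) + 2.1(54) = 34.2 − 148.92 + 206.8 + 113.4 = 205.48.
∂Q/∂P_z = +2.1, so E_xy = 2.1·(54/205.48) ≈ 0.55.
E_xy > 0: the goods are substitutes.

0.55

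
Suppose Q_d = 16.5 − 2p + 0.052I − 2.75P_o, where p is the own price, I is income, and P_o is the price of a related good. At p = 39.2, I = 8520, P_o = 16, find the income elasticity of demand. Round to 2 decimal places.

Q_d = 16.5 − 2(39.2) + 0.052(8520) − 2.75(16) = 16.5 − 78.4 + 443.04 − 44 = 337.14.
∂Q_d/∂I = +0.052, so E_I = 0.052·(8520/337.14) ≈ 1.31.
E_I > 1: normal good (luxury).

1.31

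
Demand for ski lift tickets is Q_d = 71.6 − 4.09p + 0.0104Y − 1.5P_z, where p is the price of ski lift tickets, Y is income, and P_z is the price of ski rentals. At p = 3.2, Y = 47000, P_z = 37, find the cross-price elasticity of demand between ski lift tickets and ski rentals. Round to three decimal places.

Substituting, Q_d = 71.6 − 4.09(3.2) + 0.0104(47000) − 1.5(37) = 71.6 − 13.088 + 488.8 − 55.5 = 491.812.
∂Q_d/∂P_z = −1.5, so E_xy = -1.5·(37/491.812) ≈ -0.113.
E_xy < 0: the goods are complements.

-0.113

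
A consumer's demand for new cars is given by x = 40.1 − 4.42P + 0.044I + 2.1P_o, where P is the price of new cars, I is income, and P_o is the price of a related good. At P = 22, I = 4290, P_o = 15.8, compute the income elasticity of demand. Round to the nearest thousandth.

First evaluate x: 40.1 − 4.42(22) + 0.044(4290) + 2.1(15.8) = 40.1 − 97.24 + 188.76 + 33.18 = 164.8.
∂x/∂I = +0.044, so E_I = 0.044·(4290/164.8) ≈ 1.145.
E_I > 1: normal good (luxury).

1.145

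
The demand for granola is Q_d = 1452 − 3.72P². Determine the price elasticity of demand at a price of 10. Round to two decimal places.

-0.69

At P = 10, Q_d = 1080.
dQ_d/dP = −2·3.72·P = −74.4.
Point elasticity E = (dQ_d/dP)·(P/Q_d) = -74.4 × 10/1080 ≈ -0.69.
|E| < 1, so demand is inelastic at this price.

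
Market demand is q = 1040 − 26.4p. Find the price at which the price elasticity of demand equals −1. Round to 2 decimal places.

19.70

For linear demand q = a − bp, E = −bp/(a − bp). |E| = 1 ⇒ bp = a − bp ⇒ p = a/(2b).
p = 1040/(2·26.4) ≈ 19.70.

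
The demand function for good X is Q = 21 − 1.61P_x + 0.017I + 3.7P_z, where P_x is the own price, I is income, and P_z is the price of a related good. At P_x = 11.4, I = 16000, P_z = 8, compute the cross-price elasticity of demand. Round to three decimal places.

0.097

Evaluating quantity at (P_x, I, P_z) gives Q = 21 − 1.61(11.4) + 0.017(16000) + 3.7(8) = 21 − 18.354 + 272 + 29.6 = 304.246.
∂Q/∂P_z = +3.7, so E_xy = 3.7·(8/304.246) ≈ 0.097.
E_xy > 0: the goods are substitutes.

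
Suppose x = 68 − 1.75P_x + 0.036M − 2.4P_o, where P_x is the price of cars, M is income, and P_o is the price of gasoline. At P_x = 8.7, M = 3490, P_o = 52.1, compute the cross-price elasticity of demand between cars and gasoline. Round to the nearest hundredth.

-2.34

At the given point, x = 68 − 1.75(8.7) + 0.036(3490) − 2.4(52.1) = 68 − 15.225 + 125.64 − 125.04 = 53.375.
∂x/∂P_o = −2.4, so E_xy = -2.4·(52.1/53.375) ≈ -2.34.
E_xy < 0: the goods are complements.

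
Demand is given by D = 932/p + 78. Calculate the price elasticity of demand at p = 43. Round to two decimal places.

At p = 43, D = 99.6744.
dD/dp = −932/p² = −0.5041.
Point elasticity E = (dD/dp)·(p/D) = -0.5041 × 43/99.6744 ≈ -0.22.
|E| < 1, so demand is inelastic at this price.

-0.22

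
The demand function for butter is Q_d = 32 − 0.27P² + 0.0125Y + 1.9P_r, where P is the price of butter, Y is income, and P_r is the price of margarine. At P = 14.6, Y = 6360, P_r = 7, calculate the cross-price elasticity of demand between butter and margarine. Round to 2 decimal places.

0.20

At the given point, Q_d = 32 − 0.27(14.6)² + 0.0125(6360) + 1.9(7) = 32 − 57.5532 + 79.5 + 13.3 = 67.2468.
∂Q_d/∂P_r = +1.9, so E_xy = 1.9·(7/67.2468) ≈ 0.20.
E_xy > 0: the goods are substitutes.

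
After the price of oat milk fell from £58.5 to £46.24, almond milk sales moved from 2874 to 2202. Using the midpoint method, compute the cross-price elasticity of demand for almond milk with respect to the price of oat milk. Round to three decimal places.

%ΔQ_x = (2202 − 2874)/[(2874+2202)/2] = -672/2538 ≈ -0.2648.
%ΔP_y = (46.24 − 58.5)/[(58.5+46.24)/2] ≈ -0.2341.
E_xy = -0.2648/-0.2341 ≈ 1.131.
E_xy > 0, so almond milk and oat milk are substitutes.

1.131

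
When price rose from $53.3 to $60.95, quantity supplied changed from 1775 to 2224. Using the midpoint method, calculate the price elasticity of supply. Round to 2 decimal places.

%ΔQ = (2224 − 1775)/[(1775 + 2224)/2] = 449/1999.5 ≈ 0.2246.
%ΔP = (60.95 − 53.3)/[(53.3 + 60.95)/2] = 7.65/57.125 ≈ 0.1339.
Arc elasticity E = %ΔQ/%ΔP ≈ 0.2246/0.1339 ≈ 1.68.
|E| > 1: supply is elastic over this range.

1.68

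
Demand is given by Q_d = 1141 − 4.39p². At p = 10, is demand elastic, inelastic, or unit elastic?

elastic

At p = 10, Q_d = 702.
dQ_d/dp = −2·4.39·p = −87.8.
Point elasticity E = (dQ_d/dp)·(p/Q_d) = -87.8 × 10/702 ≈ -1.251.
|E| ≈ 1.251 > 1, so demand is elastic.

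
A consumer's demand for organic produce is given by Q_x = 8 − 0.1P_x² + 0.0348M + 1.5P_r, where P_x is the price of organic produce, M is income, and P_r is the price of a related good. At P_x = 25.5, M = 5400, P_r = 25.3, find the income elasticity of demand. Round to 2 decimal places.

Q_x = 8 − 0.1(25.5)² + 0.0348(5400) + 1.5(25.3) = 8 − 65.025 + 187.92 + 37.95 = 168.845.
∂Q_x/∂M = +0.0348, so E_I = 0.0348·(5400/168.845) ≈ 1.11.
E_I > 1: normal good (luxury).

1.11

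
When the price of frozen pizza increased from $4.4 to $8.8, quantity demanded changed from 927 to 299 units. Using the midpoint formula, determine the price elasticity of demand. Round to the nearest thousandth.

-1.537

%Δq = (299 − 927)/[(927 + 299)/2] = -628/613 ≈ -1.0245.
%ΔP = (8.8 − 4.4)/[(4.4 + 8.8)/2] = 4.4/6.6 ≈ 0.6667.
Arc elasticity E = %Δq/%ΔP ≈ -1.0245/0.6667 ≈ -1.537.
|E| > 1: demand is elastic over this range.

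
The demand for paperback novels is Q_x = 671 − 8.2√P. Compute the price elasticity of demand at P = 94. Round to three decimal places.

-0.067

At P = 94, Q_x = 591.4981.
dQ_x/dP = −8.2/(2√P) = −8.2/(2·9.6954).
Point elasticity E = (dQ_x/dP)·(P/Q_x) = -0.4229 × 94/591.4981 ≈ -0.067.
|E| < 1, so demand is inelastic at this price.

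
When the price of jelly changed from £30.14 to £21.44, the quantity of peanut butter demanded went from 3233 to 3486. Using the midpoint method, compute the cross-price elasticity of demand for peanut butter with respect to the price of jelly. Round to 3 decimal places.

%ΔQ_x = (3486 − 3233)/[(3233+3486)/2] = 253/3359.5 ≈ 0.0753.
%ΔP_y = (21.44 − 30.14)/[(30.14+21.44)/2] ≈ -0.3373.
E_xy = 0.0753/-0.3373 ≈ -0.223.
E_xy < 0, so peanut butter and jelly are complements.

-0.223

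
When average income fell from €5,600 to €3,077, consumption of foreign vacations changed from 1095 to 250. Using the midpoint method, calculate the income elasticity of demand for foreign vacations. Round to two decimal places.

2.16

%ΔQ = (250 − 1095)/[(1095+250)/2] = -845/672.5 ≈ -1.2565.
%ΔY = (3,077 − 5,600)/[(5,600+3,077)/2] = -2523/4338.5 ≈ -0.5815.
E_I = %ΔQ/%ΔY ≈ 2.16.
E_I > 1: normal good (luxury).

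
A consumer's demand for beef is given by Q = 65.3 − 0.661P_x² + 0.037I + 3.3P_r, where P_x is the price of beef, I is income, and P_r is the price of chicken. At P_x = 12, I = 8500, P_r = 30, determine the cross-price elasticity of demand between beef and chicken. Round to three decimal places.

0.258

Substituting, Q = 65.3 − 0.661(12)² + 0.037(8500) + 3.3(30) = 65.3 − 95.184 + 314.5 + 99 = 383.616.
∂Q/∂P_r = +3.3, so E_xy = 3.3·(30/383.616) ≈ 0.258.
E_xy > 0: the goods are substitutes.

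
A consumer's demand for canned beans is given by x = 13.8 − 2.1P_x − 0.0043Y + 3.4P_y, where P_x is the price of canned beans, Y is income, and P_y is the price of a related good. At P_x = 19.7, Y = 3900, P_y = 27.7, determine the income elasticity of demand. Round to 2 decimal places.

-0.34

First evaluate x: 13.8 − 2.1(19.7) − 0.0043(3900) + 3.4(27.7) = 13.8 − 41.37 − 16.77 + 94.18 = 49.84.
∂x/∂Y = −0.0043, so E_I = -0.0043·(3900/49.84) ≈ -0.34.
E_I < 0: inferior good.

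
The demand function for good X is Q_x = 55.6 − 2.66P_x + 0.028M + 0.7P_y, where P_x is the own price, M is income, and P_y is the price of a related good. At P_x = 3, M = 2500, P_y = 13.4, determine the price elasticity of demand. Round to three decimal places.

Evaluating quantity at (P_x, M, P_y) gives Q_x = 55.6 − 2.66(3) + 0.028(2500) + 0.7(13.4) = 55.6 − 7.98 + 70 + 9.38 = 127.
∂Q_x/∂P_x = −2.66, so E_p = (−2.66)·(3/127) ≈ -0.063.
|E_p| < 1: demand is inelastic.

-0.063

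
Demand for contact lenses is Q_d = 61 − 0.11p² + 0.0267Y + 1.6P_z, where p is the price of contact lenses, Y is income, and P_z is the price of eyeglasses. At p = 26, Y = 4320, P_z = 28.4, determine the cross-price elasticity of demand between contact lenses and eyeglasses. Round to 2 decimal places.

Substituting, Q_d = 61 − 0.11(26)² + 0.0267(4320) + 1.6(28.4) = 61 − 74.36 + 115.344 + 45.44 = 147.424.
∂Q_d/∂P_z = +1.6, so E_xy = 1.6·(28.4/147.424) ≈ 0.31.
E_xy > 0: the goods are substitutes.

0.31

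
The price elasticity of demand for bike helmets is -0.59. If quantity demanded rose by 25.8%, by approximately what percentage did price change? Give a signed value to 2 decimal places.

-43.73

%ΔQ ≈ E × %ΔP ⇒ %ΔP = %ΔQ / E = (25.8%)/(-0.59) ≈ -43.73%.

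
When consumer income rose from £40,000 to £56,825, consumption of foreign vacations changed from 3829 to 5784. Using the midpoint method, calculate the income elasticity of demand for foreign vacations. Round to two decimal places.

%ΔQ = (5784 − 3829)/[(3829+5784)/2] = 1955/4806.5 ≈ 0.4067.
%ΔM = (56,825 − 40,000)/[(40,000+56,825)/2] = 16825/48412.5 ≈ 0.3475.
E_I = %ΔQ/%ΔM ≈ 1.17.
E_I > 1: normal good (luxury).

1.17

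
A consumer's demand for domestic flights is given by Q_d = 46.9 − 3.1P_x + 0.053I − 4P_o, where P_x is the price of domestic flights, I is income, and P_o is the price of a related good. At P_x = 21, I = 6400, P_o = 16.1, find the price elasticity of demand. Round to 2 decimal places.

First evaluate Q_d: 46.9 − 3.1(21) + 0.053(6400) − 4(16.1) = 46.9 − 65.1 + 339.2 − 64.4 = 256.6.
∂Q_d/∂P_x = −3.1, so E_p = (−3.1)·(21/256.6) ≈ -0.25.
|E_p| < 1: demand is inelastic.

-0.25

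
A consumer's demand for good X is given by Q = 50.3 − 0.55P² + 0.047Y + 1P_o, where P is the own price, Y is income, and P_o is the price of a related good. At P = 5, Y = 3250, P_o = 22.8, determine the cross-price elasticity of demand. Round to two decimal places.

Q = 50.3 − 0.55(5)² + 0.047(3250) + 1(22.8) = 50.3 − 13.75 + 152.75 + 22.8 = 212.1.
∂Q/∂P_o = +1, so E_xy = 1·(22.8/212.1) ≈ 0.11.
E_xy > 0: the goods are substitutes.

0.11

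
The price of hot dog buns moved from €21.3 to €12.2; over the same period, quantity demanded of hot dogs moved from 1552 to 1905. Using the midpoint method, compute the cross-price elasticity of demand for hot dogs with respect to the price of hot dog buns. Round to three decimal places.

-0.376

%ΔQ_x = (1905 − 1552)/[(1552+1905)/2] = 353/1728.5 ≈ 0.2042.
%ΔP_y = (12.2 − 21.3)/[(21.3+12.2)/2] ≈ -0.5433.
E_xy = 0.2042/-0.5433 ≈ -0.376.
E_xy < 0, so hot dogs and hot dog buns are complements.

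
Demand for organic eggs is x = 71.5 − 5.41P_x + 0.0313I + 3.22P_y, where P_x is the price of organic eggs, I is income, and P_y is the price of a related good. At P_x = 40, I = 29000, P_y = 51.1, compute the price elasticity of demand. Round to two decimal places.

x = 71.5 − 5.41(40) + 0.0313(29000) + 3.22(51.1) = 71.5 − 216.4 + 907.7 + 164.542 = 927.342.
∂x/∂P_x = −5.41, so E_p = (−5.41)·(40/927.342) ≈ -0.23.
|E_p| < 1: demand is inelastic.

-0.23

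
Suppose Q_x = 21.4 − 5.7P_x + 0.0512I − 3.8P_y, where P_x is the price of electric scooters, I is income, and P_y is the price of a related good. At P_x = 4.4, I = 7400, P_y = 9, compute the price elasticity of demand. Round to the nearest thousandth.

At the given point, Q_x = 21.4 − 5.7(4.4) + 0.0512(7400) − 3.8(9) = 21.4 − 25.08 + 378.88 − 34.2 = 341.
∂Q_x/∂P_x = −5.7, so E_p = (−5.7)·(4.4/341) ≈ -0.074.
|E_p| < 1: demand is inelastic.

-0.074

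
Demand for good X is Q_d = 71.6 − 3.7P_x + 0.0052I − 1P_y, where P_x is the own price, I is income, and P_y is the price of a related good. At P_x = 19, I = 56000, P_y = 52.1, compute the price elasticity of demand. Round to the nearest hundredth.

-0.29

At the given point, Q_d = 71.6 − 3.7(19) + 0.0052(56000) − 1(52.1) = 71.6 − 70.3 + 291.2 − 52.1 = 240.4.
∂Q_d/∂P_x = −3.7, so E_p = (−3.7)·(19/240.4) ≈ -0.29.
|E_p| < 1: demand is inelastic.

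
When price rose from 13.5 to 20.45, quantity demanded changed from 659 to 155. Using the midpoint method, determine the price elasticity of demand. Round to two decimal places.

%ΔQ = (155 − 659)/[(659 + 155)/2] = -504/407 ≈ -1.2383.
%Δp = (20.45 − 13.5)/[(13.5 + 20.45)/2] = 6.95/16.975 ≈ 0.4094.
Arc elasticity E = %ΔQ/%Δp ≈ -1.2383/0.4094 ≈ -3.02.
|E| > 1: demand is elastic over this range.

-3.02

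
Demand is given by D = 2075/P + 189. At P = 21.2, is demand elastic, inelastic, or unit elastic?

inelastic

At P = 21.2, D = 286.8774.
dD/dP = −2075/P² = −4.6169.
Point elasticity E = (dD/dP)·(P/D) = -4.6169 × 21.2/286.8774 ≈ -0.341.
|E| ≈ 0.341 < 1, so demand is inelastic.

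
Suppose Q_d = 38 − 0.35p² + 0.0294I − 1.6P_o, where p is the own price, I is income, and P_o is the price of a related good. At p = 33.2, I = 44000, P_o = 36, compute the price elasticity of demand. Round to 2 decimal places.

-0.87

Q_d = 38 − 0.35(33.2)² + 0.0294(44000) − 1.6(36) = 38 − 385.784 + 1293.6 − 57.6 = 888.216.
∂Q_d/∂p = −2·0.35·p = -23.24, so E_p = -23.24·(33.2/888.216) ≈ -0.87.
|E_p| < 1: demand is inelastic.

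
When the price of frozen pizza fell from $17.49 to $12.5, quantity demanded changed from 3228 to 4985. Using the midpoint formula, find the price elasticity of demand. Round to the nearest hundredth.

-1.29

%ΔQ = (4985 − 3228)/[(3228 + 4985)/2] = 1757/4106.5 ≈ 0.4279.
%ΔP = (12.5 − 17.49)/[(17.49 + 12.5)/2] = -4.99/14.995 ≈ -0.3328.
Arc elasticity E = %ΔQ/%ΔP ≈ 0.4279/-0.3328 ≈ -1.29.
|E| > 1: demand is elastic over this range.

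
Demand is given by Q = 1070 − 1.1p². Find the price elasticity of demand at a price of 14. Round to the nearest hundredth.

At p = 14, Q = 854.4.
dQ/dp = −2·1.1·p = −30.8.
Point elasticity E = (dQ/dp)·(p/Q) = -30.8 × 14/854.4 ≈ -0.50.
|E| < 1, so demand is inelastic at this price.

-0.50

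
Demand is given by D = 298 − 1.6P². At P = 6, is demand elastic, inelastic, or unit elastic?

At P = 6, D = 240.4.
dD/dP = −2·1.6·P = −19.2.
Point elasticity E = (dD/dP)·(P/D) = -19.2 × 6/240.4 ≈ -0.479.
|E| ≈ 0.479 < 1, so demand is inelastic.

inelastic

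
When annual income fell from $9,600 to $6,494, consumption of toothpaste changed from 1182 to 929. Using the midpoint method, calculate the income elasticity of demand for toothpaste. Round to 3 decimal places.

%ΔQ = (929 − 1182)/[(1182+929)/2] = -253/1055.5 ≈ -0.2397.
%ΔY = (6,494 − 9,600)/[(9,600+6,494)/2] = -3106/8047 ≈ -0.3860.
E_I = %ΔQ/%ΔY ≈ 0.621.
E_I ∈ (0,1): normal good (necessity).

0.621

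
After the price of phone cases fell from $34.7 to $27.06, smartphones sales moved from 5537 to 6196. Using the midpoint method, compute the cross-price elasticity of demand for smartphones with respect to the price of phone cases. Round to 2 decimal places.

%ΔQ_x = (6196 − 5537)/[(5537+6196)/2] = 659/5866.5 ≈ 0.1123.
%ΔP_y = (27.06 − 34.7)/[(34.7+27.06)/2] ≈ -0.2474.
E_xy = 0.1123/-0.2474 ≈ -0.45.
E_xy < 0, so smartphones and phone cases are complements.

-0.45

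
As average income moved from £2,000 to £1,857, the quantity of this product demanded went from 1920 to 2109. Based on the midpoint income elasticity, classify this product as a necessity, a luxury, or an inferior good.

%ΔQ = (2109 − 1920)/[(1920+2109)/2] = 189/2014.5 ≈ 0.0938.
%ΔY = (1,857 − 2,000)/[(2,000+1,857)/2] = -143/1928.5 ≈ -0.0742.
E_I = %ΔQ/%ΔY ≈ -1.265.
E_I < 0: inferior good.

inferior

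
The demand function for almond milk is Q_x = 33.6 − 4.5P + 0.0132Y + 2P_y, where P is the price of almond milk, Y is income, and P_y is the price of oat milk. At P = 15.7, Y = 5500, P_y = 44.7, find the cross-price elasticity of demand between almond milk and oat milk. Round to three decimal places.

Q_x = 33.6 − 4.5(15.7) + 0.0132(5500) + 2(44.7) = 33.6 − 70.65 + 72.6 + 89.4 = 124.95.
∂Q_x/∂P_y = +2, so E_xy = 2·(44.7/124.95) ≈ 0.715.
E_xy > 0: the goods are substitutes.

0.715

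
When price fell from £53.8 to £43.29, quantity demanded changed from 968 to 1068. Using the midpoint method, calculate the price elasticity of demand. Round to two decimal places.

%ΔQ = (1068 − 968)/[(968 + 1068)/2] = 100/1018 ≈ 0.0982.
%ΔP = (43.29 − 53.8)/[(53.8 + 43.29)/2] = -10.51/48.545 ≈ -0.2165.
Arc elasticity E = %ΔQ/%ΔP ≈ 0.0982/-0.2165 ≈ -0.45.
|E| < 1: demand is inelastic over this range.

-0.45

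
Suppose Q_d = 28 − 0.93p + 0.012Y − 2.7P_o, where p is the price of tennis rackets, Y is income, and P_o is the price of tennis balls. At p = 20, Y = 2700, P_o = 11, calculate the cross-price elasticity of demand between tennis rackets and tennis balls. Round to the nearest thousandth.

Substituting, Q_d = 28 − 0.93(20) + 0.012(2700) − 2.7(11) = 28 − 18.6 + 32.4 − 29.7 = 12.1.
∂Q_d/∂P_o = −2.7, so E_xy = -2.7·(11/12.1) ≈ -2.455.
E_xy < 0: the goods are complements.

-2.455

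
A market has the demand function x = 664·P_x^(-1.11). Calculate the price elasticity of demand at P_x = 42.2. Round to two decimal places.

-1.11

For a Cobb–Douglas (constant-elasticity) form x = A·P_x^α·…, the elasticity with respect to P_x equals the exponent α at every point.
Here the exponent on P_x is -1.11, so the price elasticity of demand is -1.11.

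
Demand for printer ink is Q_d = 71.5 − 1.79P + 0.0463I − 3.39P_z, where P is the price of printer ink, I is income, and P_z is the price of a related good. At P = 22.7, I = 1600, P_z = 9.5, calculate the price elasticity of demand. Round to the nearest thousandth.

-0.559

Q_d = 71.5 − 1.79(22.7) + 0.0463(1600) − 3.39(9.5) = 71.5 − 40.633 + 74.08 − 32.205 = 72.742.
∂Q_d/∂P = −1.79, so E_p = (−1.79)·(22.7/72.742) ≈ -0.559.
|E_p| < 1: demand is inelastic.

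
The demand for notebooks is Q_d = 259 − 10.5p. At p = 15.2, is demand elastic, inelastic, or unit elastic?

At p = 15.2, Q_d = 99.4.
dQ_d/dp = −10.5.
Point elasticity E = (dQ_d/dp)·(p/Q_d) = -10.5 × 15.2/99.4 ≈ -1.606.
|E| ≈ 1.606 > 1, so demand is elastic.

elastic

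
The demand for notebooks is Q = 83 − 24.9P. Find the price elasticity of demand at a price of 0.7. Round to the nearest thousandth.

-0.266

At P = 0.7, Q = 65.57.
dQ/dP = −24.9.
Point elasticity E = (dQ/dP)·(P/Q) = -24.9 × 0.7/65.57 ≈ -0.266.
|E| < 1, so demand is inelastic at this price.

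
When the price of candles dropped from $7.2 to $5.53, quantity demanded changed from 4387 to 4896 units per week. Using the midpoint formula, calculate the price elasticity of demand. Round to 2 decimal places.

-0.42

%ΔQ = (4896 − 4387)/[(4387 + 4896)/2] = 509/4641.5 ≈ 0.1097.
%Δp = (5.53 − 7.2)/[(7.2 + 5.53)/2] = -1.67/6.365 ≈ -0.2624.
Arc elasticity E = %ΔQ/%Δp ≈ 0.1097/-0.2624 ≈ -0.42.
|E| < 1: demand is inelastic over this range.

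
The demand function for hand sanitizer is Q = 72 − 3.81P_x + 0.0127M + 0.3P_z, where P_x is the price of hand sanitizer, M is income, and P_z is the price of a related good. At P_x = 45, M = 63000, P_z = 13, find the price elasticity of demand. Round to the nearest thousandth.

-0.243

First evaluate Q: 72 − 3.81(45) + 0.0127(63000) + 0.3(13) = 72 − 171.45 + 800.1 + 3.9 = 704.55.
∂Q/∂P_x = −3.81, so E_p = (−3.81)·(45/704.55) ≈ -0.243.
|E_p| < 1: demand is inelastic.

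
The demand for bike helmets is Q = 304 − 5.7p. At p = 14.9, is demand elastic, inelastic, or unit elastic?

inelastic

At p = 14.9, Q = 219.07.
dQ/dp = −5.7.
Point elasticity E = (dQ/dp)·(p/Q) = -5.7 × 14.9/219.07 ≈ -0.388.
|E| ≈ 0.388 < 1, so demand is inelastic.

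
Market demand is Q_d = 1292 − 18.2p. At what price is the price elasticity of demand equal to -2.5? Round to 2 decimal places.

50.71

Set −bp/(a − bp) = −2.5 ⇒ bp = 2.5(a − bp) ⇒ bp(1+2.5) = 2.5·a.
p = 2.5·1292/(18.2·3.5) ≈ 50.71.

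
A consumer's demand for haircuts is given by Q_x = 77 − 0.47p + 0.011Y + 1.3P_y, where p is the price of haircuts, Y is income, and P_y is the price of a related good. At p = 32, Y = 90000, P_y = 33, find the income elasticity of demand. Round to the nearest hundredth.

0.90

Q_x = 77 − 0.47(32) + 0.011(90000) + 1.3(33) = 77 − 15.04 + 990 + 42.9 = 1094.86.
∂Q_x/∂Y = +0.011, so E_I = 0.011·(90000/1094.86) ≈ 0.90.
E_I ∈ (0,1): normal good (necessity).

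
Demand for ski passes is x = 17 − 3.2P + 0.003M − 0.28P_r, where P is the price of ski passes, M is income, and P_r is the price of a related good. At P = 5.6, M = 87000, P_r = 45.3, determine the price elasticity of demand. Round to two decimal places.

Evaluating quantity at (P, M, P_r) gives x = 17 − 3.2(5.6) + 0.003(87000) − 0.28(45.3) = 17 − 17.92 + 261 − 12.684 = 247.396.
∂x/∂P = −3.2, so E_p = (−3.2)·(5.6/247.396) ≈ -0.07.
|E_p| < 1: demand is inelastic.

-0.07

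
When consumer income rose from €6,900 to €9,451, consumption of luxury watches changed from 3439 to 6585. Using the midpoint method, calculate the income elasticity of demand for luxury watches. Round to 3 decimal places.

%ΔQ = (6585 − 3439)/[(3439+6585)/2] = 3146/5012 ≈ 0.6277.
%ΔM = (9,451 − 6,900)/[(6,900+9,451)/2] = 2551/8175.5 ≈ 0.3120.
E_I = %ΔQ/%ΔM ≈ 2.012.
E_I > 1: normal good (luxury).

2.012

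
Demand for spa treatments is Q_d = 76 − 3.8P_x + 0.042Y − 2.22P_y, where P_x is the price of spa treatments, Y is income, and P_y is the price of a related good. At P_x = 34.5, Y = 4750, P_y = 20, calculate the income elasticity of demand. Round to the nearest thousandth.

1.995

First evaluate Q_d: 76 − 3.8(34.5) + 0.042(4750) − 2.22(20) = 76 − 131.1 + 199.5 − 44.4 = 100.
∂Q_d/∂Y = +0.042, so E_I = 0.042·(4750/100) ≈ 1.995.
E_I > 1: normal good (luxury).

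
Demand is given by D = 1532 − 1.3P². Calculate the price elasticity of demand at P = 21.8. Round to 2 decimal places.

At P = 21.8, D = 914.188.
dD/dP = −2·1.3·P = −56.68.
Point elasticity E = (dD/dP)·(P/D) = -56.68 × 21.8/914.188 ≈ -1.35.
|E| > 1, so demand is elastic at this price.

-1.35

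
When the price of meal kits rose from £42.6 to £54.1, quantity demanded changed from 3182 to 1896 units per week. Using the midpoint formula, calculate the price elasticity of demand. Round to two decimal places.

-2.13

%ΔQ = (1896 − 3182)/[(3182 + 1896)/2] = -1286/2539 ≈ -0.5065.
%ΔP = (54.1 − 42.6)/[(42.6 + 54.1)/2] = 11.5/48.35 ≈ 0.2378.
Arc elasticity E = %ΔQ/%ΔP ≈ -0.5065/0.2378 ≈ -2.13.
|E| > 1: demand is elastic over this range.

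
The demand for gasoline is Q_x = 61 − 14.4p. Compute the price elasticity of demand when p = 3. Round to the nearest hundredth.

At p = 3, Q_x = 17.8.
dQ_x/dp = −14.4.
Point elasticity E = (dQ_x/dp)·(p/Q_x) = -14.4 × 3/17.8 ≈ -2.43.
|E| > 1, so demand is elastic at this price.

-2.43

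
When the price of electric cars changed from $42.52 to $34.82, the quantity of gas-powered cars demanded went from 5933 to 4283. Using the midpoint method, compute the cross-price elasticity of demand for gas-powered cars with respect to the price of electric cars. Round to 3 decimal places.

%ΔQ_x = (4283 − 5933)/[(5933+4283)/2] = -1650/5108 ≈ -0.3230.
%ΔP_y = (34.82 − 42.52)/[(42.52+34.82)/2] ≈ -0.1991.
E_xy = -0.3230/-0.1991 ≈ 1.622.
E_xy > 0, so gas-powered cars and electric cars are substitutes.

1.622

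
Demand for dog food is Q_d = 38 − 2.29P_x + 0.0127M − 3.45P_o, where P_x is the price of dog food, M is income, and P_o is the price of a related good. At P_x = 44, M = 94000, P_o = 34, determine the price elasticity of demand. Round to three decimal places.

Q_d = 38 − 2.29(44) + 0.0127(94000) − 3.45(34) = 38 − 100.76 + 1193.8 − 117.3 = 1013.74.
∂Q_d/∂P_x = −2.29, so E_p = (−2.29)·(44/1013.74) ≈ -0.099.
|E_p| < 1: demand is inelastic.

-0.099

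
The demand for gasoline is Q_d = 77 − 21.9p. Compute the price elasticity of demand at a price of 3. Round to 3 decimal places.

-5.814

At p = 3, Q_d = 11.3.
dQ_d/dp = −21.9.
Point elasticity E = (dQ_d/dp)·(p/Q_d) = -21.9 × 3/11.3 ≈ -5.814.
|E| > 1, so demand is elastic at this price.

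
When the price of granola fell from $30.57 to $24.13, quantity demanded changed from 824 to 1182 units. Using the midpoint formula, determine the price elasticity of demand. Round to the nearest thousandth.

-1.516

%Δq = (1182 − 824)/[(824 + 1182)/2] = 358/1003 ≈ 0.3569.
%Δp = (24.13 − 30.57)/[(30.57 + 24.13)/2] = -6.44/27.35 ≈ -0.2355.
Arc elasticity E = %Δq/%Δp ≈ 0.3569/-0.2355 ≈ -1.516.
|E| > 1: demand is elastic over this range.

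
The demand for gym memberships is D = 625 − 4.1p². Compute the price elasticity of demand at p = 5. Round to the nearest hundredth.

At p = 5, D = 522.5.
dD/dp = −2·4.1·p = −41.
Point elasticity E = (dD/dp)·(p/D) = -41 × 5/522.5 ≈ -0.39.
|E| < 1, so demand is inelastic at this price.

-0.39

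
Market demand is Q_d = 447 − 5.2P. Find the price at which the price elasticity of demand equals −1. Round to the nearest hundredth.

42.98

For linear demand Q_d = a − bP, E = −bP/(a − bP). |E| = 1 ⇒ bP = a − bP ⇒ P = a/(2b).
P = 447/(2·5.2) ≈ 42.98.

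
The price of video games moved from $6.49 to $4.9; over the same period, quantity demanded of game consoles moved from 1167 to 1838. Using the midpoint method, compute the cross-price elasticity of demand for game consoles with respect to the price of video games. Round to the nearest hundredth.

-1.60

%ΔQ_x = (1838 − 1167)/[(1167+1838)/2] = 671/1502.5 ≈ 0.4466.
%ΔP_y = (4.9 − 6.49)/[(6.49+4.9)/2] ≈ -0.2792.
E_xy = 0.4466/-0.2792 ≈ -1.60.
E_xy < 0, so game consoles and video games are complements.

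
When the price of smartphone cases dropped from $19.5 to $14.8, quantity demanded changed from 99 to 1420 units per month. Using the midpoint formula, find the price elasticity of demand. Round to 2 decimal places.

%Δq = (1420 − 99)/[(99 + 1420)/2] = 1321/759.5 ≈ 1.7393.
%Δp = (14.8 − 19.5)/[(19.5 + 14.8)/2] = -4.7/17.15 ≈ -0.2741.
Arc elasticity E = %Δq/%Δp ≈ 1.7393/-0.2741 ≈ -6.35.
|E| > 1: demand is elastic over this range.

-6.35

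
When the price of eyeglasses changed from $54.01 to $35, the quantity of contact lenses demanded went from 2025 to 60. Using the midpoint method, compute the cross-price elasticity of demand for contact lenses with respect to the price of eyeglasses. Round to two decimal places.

4.41

%ΔQ_x = (60 − 2025)/[(2025+60)/2] = -1965/1042.5 ≈ -1.8849.
%ΔP_y = (35 − 54.01)/[(54.01+35)/2] ≈ -0.4271.
E_xy = -1.8849/-0.4271 ≈ 4.41.
E_xy > 0, so contact lenses and eyeglasses are substitutes.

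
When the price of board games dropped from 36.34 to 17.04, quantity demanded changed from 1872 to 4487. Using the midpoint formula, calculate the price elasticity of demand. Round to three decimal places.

%Δq = (4487 − 1872)/[(1872 + 4487)/2] = 2615/3179.5 ≈ 0.8225.
%ΔP = (17.04 − 36.34)/[(36.34 + 17.04)/2] = -19.3/26.69 ≈ -0.7231.
Arc elasticity E = %Δq/%ΔP ≈ 0.8225/-0.7231 ≈ -1.137.
|E| > 1: demand is elastic over this range.

-1.137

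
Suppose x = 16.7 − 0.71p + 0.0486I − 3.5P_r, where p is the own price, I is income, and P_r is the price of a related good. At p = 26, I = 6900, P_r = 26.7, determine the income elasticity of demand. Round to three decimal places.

1.396

Substituting, x = 16.7 − 0.71(26) + 0.0486(6900) − 3.5(26.7) = 16.7 − 18.46 + 335.34 − 93.45 = 240.13.
∂x/∂I = +0.0486, so E_I = 0.0486·(6900/240.13) ≈ 1.396.
E_I > 1: normal good (luxury).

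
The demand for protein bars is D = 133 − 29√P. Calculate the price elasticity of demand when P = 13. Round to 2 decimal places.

At P = 13, D = 28.439.
dD/dP = −29/(2√P) = −29/(2·3.6056).
Point elasticity E = (dD/dP)·(P/D) = -4.0216 × 13/28.439 ≈ -1.84.
|E| > 1, so demand is elastic at this price.

-1.84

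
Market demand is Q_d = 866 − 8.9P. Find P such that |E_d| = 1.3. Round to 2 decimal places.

Set −bP/(a − bP) = −1.3 ⇒ bP = 1.3(a − bP) ⇒ bP(1+1.3) = 1.3·a.
P = 1.3·866/(8.9·2.3) ≈ 55.00.

55.00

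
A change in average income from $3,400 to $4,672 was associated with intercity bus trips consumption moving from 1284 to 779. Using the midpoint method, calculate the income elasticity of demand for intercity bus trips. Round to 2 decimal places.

-1.55

%ΔQ = (779 − 1284)/[(1284+779)/2] = -505/1031.5 ≈ -0.4896.
%ΔI = (4,672 − 3,400)/[(3,400+4,672)/2] = 1272/4036 ≈ 0.3152.
E_I = %ΔQ/%ΔI ≈ -1.55.
E_I < 0: inferior good.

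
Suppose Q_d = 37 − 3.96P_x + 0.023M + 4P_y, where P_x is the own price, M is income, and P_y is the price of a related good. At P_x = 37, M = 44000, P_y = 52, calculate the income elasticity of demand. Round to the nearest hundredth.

Q_d = 37 − 3.96(37) + 0.023(44000) + 4(52) = 37 − 146.52 + 1012 + 208 = 1110.48.
∂Q_d/∂M = +0.023, so E_I = 0.023·(44000/1110.48) ≈ 0.91.
E_I ∈ (0,1): normal good (necessity).

0.91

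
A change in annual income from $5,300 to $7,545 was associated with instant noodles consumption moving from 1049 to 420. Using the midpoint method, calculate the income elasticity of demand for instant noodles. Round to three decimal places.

-2.450

%ΔQ = (420 − 1049)/[(1049+420)/2] = -629/734.5 ≈ -0.8564.
%ΔM = (7,545 − 5,300)/[(5,300+7,545)/2] = 2245/6422.5 ≈ 0.3496.
E_I = %ΔQ/%ΔM ≈ -2.450.
E_I < 0: inferior good.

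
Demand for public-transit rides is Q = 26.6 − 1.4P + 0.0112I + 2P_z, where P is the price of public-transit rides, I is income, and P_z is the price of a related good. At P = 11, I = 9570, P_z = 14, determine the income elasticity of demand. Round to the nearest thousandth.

Substituting, Q = 26.6 − 1.4(11) + 0.0112(9570) + 2(14) = 26.6 − 15.4 + 107.184 + 28 = 146.384.
∂Q/∂I = +0.0112, so E_I = 0.0112·(9570/146.384) ≈ 0.732.
E_I ∈ (0,1): normal good (necessity).

0.732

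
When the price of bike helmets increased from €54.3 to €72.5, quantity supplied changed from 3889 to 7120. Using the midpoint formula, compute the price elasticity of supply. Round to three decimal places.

2.045

%ΔQ = (7120 − 3889)/[(3889 + 7120)/2] = 3231/5504.5 ≈ 0.5870.
%ΔP = (72.5 − 54.3)/[(54.3 + 72.5)/2] = 18.2/63.4 ≈ 0.2871.
Arc elasticity E = %ΔQ/%ΔP ≈ 0.5870/0.2871 ≈ 2.045.
|E| > 1: supply is elastic over this range.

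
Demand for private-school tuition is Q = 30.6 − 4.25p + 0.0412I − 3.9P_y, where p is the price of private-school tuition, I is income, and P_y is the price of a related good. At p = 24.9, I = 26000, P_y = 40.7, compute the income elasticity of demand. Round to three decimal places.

1.279

Substituting, Q = 30.6 − 4.25(24.9) + 0.0412(26000) − 3.9(40.7) = 30.6 − 105.825 + 1071.2 − 158.73 = 837.245.
∂Q/∂I = +0.0412, so E_I = 0.0412·(26000/837.245) ≈ 1.279.
E_I > 1: normal good (luxury).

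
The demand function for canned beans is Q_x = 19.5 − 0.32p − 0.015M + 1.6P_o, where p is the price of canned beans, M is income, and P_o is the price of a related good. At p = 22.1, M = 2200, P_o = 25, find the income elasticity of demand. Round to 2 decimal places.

-1.70

First evaluate Q_x: 19.5 − 0.32(22.1) − 0.015(2200) + 1.6(25) = 19.5 − 7.072 − 33 + 40 = 19.428.
∂Q_x/∂M = −0.015, so E_I = -0.015·(2200/19.428) ≈ -1.70.
E_I < 0: inferior good.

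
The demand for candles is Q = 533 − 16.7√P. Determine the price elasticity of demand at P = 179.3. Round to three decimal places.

-0.361

At P = 179.3, Q = 309.3821.
dQ/dP = −16.7/(2√P) = −16.7/(2·13.3903).
Point elasticity E = (dQ/dP)·(P/Q) = -0.6236 × 179.3/309.3821 ≈ -0.361.
|E| < 1, so demand is inelastic at this price.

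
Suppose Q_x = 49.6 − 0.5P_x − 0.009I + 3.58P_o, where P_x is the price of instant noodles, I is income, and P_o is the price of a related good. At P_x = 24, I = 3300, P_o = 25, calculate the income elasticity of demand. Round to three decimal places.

First evaluate Q_x: 49.6 − 0.5(24) − 0.009(3300) + 3.58(25) = 49.6 − 12 − 29.7 + 89.5 = 97.4.
∂Q_x/∂I = −0.009, so E_I = -0.009·(3300/97.4) ≈ -0.305.
E_I < 0: inferior good.

-0.305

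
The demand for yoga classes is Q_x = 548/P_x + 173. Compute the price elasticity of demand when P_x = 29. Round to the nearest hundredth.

At P_x = 29, Q_x = 191.8966.
dQ_x/dP_x = −548/P_x² = −0.6516.
Point elasticity E = (dQ_x/dP_x)·(P_x/Q_x) = -0.6516 × 29/191.8966 ≈ -0.10.
|E| < 1, so demand is inelastic at this price.

-0.10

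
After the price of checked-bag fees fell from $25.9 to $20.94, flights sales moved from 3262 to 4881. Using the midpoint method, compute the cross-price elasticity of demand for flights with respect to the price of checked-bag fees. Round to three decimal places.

%ΔQ_x = (4881 − 3262)/[(3262+4881)/2] = 1619/4071.5 ≈ 0.3976.
%ΔP_y = (20.94 − 25.9)/[(25.9+20.94)/2] ≈ -0.2118.
E_xy = 0.3976/-0.2118 ≈ -1.878.
E_xy < 0, so flights and checked-bag fees are complements.

-1.878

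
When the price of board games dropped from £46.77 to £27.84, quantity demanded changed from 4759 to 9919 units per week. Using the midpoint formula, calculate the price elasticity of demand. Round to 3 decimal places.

-1.386

%Δq = (9919 − 4759)/[(4759 + 9919)/2] = 5160/7339 ≈ 0.7031.
%ΔP = (27.84 − 46.77)/[(46.77 + 27.84)/2] = -18.93/37.305 ≈ -0.5074.
Arc elasticity E = %Δq/%ΔP ≈ 0.7031/-0.5074 ≈ -1.386.
|E| > 1: demand is elastic over this range.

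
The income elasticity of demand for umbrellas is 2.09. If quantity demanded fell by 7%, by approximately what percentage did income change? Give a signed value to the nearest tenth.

%ΔQ ≈ E × %ΔI ⇒ %ΔI = %ΔQ / E = (-7%)/(2.09) ≈ -3.3%.

-3.3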